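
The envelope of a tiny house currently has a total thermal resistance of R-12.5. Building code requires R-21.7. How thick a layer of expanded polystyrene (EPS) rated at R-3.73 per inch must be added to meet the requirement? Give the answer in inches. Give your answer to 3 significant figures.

2.47 in

ΔR = 21.7 − 12.5 = 9.2 ft²·°F·h/BTU
L = ΔR / (R/in) = 9.2/3.73 = 2.466 in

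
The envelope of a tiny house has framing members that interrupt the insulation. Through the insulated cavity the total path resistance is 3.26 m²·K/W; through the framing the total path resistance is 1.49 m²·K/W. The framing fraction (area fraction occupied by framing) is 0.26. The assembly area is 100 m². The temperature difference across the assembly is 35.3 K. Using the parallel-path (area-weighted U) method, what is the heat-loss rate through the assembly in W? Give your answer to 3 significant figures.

U_eff = 0.74/3.26 + 0.26/1.49 = 0.227 + 0.1745 = 0.4015
R_eff = 1/U_eff = 2.491 m²·K/W
Q = 100 × 35.3 / 2.491 = 1417 W

1420 W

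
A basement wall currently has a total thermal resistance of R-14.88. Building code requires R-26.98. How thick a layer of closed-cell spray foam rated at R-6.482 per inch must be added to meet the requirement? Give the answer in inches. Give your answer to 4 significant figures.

ΔR = 26.98 − 14.88 = 12.1 ft²·°F·h/BTU
L = ΔR / (R/in) = 12.1/6.482 = 1.8667 in

1.867 in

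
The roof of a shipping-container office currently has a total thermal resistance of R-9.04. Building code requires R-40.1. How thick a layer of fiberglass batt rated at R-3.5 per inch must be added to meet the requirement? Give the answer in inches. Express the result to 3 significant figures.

8.87 in

ΔR = 40.1 − 9.04 = 31.06 ft²·°F·h/BTU
L = ΔR / (R/in) = 31.06/3.5 = 8.874 in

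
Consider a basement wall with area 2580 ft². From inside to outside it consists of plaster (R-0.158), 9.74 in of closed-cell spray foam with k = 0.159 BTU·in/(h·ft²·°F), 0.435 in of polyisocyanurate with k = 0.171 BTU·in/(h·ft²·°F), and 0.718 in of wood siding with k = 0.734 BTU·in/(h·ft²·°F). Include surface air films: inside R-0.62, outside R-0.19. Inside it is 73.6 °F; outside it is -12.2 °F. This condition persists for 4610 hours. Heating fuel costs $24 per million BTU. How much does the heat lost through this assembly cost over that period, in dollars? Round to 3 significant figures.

373 dollars

9.74/0.159 = 61.26
0.435/0.171 = 2.544
0.718/0.734 = 0.9782
R_total = 0.62 + 0.158 + 61.26 + 2.544 + 0.9782 + 0.19 = 65.75 ft²·°F·h/BTU
Q = 2580 × (73.6 − (-12.2)) / 65.75 = 3367 BTU/h
E = 3367 × 4610 = 15520000 BTU
Cost = 15520000/10⁶ × 24 = $372.5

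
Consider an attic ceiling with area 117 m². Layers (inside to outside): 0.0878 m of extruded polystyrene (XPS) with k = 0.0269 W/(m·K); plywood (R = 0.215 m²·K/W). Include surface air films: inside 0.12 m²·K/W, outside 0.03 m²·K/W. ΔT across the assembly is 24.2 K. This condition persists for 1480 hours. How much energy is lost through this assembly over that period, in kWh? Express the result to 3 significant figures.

0.0878/0.0269 = 3.264
R_total = 0.12 + 3.264 + 0.215 + 0.03 = 3.629 m²·K/W
Q = 117 × 24.2 / 3.629 = 780.2 W
E = 780.2 W × 1480 h / 1000 = 1155 kWh

1150 kWh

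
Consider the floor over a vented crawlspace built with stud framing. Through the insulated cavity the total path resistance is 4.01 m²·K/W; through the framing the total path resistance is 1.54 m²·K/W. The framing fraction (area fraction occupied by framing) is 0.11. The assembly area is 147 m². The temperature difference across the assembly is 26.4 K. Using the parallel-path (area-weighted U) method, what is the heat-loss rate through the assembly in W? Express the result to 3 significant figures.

1140 W

U_eff = 0.89/4.01 + 0.11/1.54 = 0.2219 + 0.07143 = 0.2934
R_eff = 1/U_eff = 3.409 m²·K/W
Q = 147 × 26.4 / 3.409 = 1139 W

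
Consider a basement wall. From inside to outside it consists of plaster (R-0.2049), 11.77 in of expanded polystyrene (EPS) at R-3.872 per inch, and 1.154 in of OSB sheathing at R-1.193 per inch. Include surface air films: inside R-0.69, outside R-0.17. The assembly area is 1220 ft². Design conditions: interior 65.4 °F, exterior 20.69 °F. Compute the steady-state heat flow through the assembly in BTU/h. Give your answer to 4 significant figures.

11.77 × 3.872 = 45.573
1.154 × 1.193 = 1.3767
R_total = 0.69 + 0.2049 + 45.573 + 1.3767 + 0.17 = 48.015 ft²·°F·h/BTU
Q = A·ΔT/R = 1220 × (65.4 − 20.69) / 48.015 = 1136 BTU/h

1136 BTU/h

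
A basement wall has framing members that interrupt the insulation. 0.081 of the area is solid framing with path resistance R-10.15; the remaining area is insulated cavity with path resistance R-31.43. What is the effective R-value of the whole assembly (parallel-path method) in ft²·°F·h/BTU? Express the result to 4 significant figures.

U_eff = 0.919/31.43 + 0.081/10.15 = 0.02924 + 0.0079803 = 0.03722
R_eff = 1/U_eff = 26.867 ft²·°F·h/BTU

26.87 ft²·°F·h/BTU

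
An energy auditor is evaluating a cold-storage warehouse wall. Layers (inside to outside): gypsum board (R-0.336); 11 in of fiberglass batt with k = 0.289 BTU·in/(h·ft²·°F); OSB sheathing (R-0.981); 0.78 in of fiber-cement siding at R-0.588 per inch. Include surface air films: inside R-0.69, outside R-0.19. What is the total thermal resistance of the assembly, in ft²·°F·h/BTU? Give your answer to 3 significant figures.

11/0.289 = 38.06
0.78 × 0.588 = 0.4586
R_total = 0.69 + 0.336 + 38.06 + 0.981 + 0.4586 + 0.19 = 40.72 ft²·°F·h/BTU

40.7 ft²·°F·h/BTU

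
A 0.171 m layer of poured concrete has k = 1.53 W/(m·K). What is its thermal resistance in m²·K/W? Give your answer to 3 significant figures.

R = L/k = 0.171/1.53 = 0.1118 m²·K/W

0.112 m²·K/W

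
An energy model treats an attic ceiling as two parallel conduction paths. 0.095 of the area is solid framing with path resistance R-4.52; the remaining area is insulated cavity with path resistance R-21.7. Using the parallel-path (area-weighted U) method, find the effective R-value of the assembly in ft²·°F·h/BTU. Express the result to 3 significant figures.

15.9 ft²·°F·h/BTU

U_eff = 0.905/21.7 + 0.095/4.52 = 0.04171 + 0.02102 = 0.06272
R_eff = 1/U_eff = 15.94 ft²·°F·h/BTU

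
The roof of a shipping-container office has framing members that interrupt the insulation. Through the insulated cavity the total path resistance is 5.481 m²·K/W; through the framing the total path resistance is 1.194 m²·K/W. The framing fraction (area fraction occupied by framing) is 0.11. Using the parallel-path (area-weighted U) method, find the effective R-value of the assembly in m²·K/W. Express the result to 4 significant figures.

U_eff = 0.89/5.481 + 0.11/1.194 = 0.16238 + 0.092127 = 0.25451
R_eff = 1/U_eff = 3.9292 m²·K/W

3.929 m²·K/W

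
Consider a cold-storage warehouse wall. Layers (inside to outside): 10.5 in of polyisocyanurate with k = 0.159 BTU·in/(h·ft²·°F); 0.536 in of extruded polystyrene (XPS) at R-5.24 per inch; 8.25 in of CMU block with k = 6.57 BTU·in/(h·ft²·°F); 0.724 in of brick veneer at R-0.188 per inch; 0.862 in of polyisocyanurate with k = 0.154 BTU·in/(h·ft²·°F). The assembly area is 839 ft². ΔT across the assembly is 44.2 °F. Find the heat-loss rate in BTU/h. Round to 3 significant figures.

10.5/0.159 = 66.04
0.536 × 5.24 = 2.809
8.25/6.57 = 1.256
0.724 × 0.188 = 0.1361
0.862/0.154 = 5.597
R_total = 66.04 + 2.809 + 1.256 + 0.1361 + 5.597 = 75.84 ft²·°F·h/BTU
Q = A·ΔT/R = 839 × 44.2 / 75.84 = 489 BTU/h

489 BTU/h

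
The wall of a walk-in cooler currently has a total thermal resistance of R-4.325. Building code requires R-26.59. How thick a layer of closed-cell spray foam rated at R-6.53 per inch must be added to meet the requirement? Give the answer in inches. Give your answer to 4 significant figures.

3.410 in

ΔR = 26.59 − 4.325 = 22.265 ft²·°F·h/BTU
L = ΔR / (R/in) = 22.265/6.53 = 3.4096 in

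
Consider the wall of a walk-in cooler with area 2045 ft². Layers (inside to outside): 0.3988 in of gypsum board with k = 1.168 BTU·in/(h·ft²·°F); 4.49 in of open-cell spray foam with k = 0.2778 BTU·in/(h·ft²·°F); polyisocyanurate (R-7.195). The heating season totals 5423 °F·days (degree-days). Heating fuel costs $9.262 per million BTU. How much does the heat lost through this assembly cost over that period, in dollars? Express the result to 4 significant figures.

0.3988/1.168 = 0.34144
4.49/0.2778 = 16.163
R_total = 0.34144 + 16.163 + 7.195 = 23.699 ft²·°F·h/BTU
E = A × HDD × 24 / R = 2045 × 5423 × 24 / 23.699 = 11231000 BTU
Cost = 11231000/10⁶ × 9.262 = $104.02

104.0 dollars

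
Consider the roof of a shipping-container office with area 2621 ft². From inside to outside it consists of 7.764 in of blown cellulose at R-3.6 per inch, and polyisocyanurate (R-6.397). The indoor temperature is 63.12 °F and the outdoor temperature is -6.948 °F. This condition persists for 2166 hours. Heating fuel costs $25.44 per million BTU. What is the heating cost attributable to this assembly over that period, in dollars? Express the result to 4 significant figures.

7.764 × 3.6 = 27.95
R_total = 27.95 + 6.397 = 34.347 ft²·°F·h/BTU
Q = 2621 × (63.12 − (-6.948)) / 34.347 = 5346.8 BTU/h
E = 5346.8 × 2166 = 11581000 BTU
Cost = 11581000/10⁶ × 25.44 = $294.62

294.6 dollars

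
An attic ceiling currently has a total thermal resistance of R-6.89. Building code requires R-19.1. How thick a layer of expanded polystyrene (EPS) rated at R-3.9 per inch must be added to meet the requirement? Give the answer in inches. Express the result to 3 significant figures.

ΔR = 19.1 − 6.89 = 12.21 ft²·°F·h/BTU
L = ΔR / (R/in) = 12.21/3.9 = 3.131 in

3.13 in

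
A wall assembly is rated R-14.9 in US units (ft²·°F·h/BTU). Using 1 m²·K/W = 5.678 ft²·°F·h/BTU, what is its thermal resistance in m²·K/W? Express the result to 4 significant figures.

R_SI = 14.9/5.678 = 2.6242

2.624 m²·K/W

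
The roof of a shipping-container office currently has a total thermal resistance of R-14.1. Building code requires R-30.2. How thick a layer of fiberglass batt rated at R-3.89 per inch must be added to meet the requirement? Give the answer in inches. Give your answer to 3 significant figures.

4.14 in

ΔR = 30.2 − 14.1 = 16.1 ft²·°F·h/BTU
L = ΔR / (R/in) = 16.1/3.89 = 4.139 in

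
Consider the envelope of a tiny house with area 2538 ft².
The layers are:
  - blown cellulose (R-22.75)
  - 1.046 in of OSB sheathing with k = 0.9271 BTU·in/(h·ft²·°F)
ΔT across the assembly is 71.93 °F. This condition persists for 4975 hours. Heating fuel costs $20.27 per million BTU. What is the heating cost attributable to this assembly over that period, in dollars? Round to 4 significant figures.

771.0 dollars

1.046/0.9271 = 1.1282
R_total = 22.75 + 1.1282 = 23.878 ft²·°F·h/BTU
Q = 2538 × 71.93 / 23.878 = 7645.4 BTU/h
E = 7645.4 × 4975 = 38036000 BTU
Cost = 38036000/10⁶ × 20.27 = $770.99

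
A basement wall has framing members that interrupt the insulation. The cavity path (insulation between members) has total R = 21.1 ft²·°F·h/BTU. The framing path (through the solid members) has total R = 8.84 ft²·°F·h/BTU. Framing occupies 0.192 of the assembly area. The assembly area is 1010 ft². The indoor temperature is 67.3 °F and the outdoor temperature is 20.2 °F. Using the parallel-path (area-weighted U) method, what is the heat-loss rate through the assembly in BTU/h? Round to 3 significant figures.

U_eff = 0.808/21.1 + 0.192/8.84 = 0.03829 + 0.02172 = 0.06001
R_eff = 1/U_eff = 16.66 ft²·°F·h/BTU
Q = 1010 × (67.3 − 20.2) / 16.66 = 2855 BTU/h

2850 BTU/h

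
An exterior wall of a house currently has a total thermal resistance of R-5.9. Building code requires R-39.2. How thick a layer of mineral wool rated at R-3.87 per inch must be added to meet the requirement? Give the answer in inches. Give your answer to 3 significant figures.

8.60 in

ΔR = 39.2 − 5.9 = 33.3 ft²·°F·h/BTU
L = ΔR / (R/in) = 33.3/3.87 = 8.605 in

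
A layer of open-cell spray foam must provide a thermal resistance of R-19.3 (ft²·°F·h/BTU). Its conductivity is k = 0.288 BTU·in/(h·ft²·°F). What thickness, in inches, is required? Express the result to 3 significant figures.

5.56 in

L = R × k = 19.3 × 0.288 = 5.558 in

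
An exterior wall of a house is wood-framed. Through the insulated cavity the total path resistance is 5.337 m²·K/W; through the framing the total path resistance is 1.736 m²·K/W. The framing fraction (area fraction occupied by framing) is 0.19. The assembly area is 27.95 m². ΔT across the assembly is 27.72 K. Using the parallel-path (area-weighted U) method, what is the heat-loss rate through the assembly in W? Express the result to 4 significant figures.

202.4 W

U_eff = 0.81/5.337 + 0.19/1.736 = 0.15177 + 0.10945 = 0.26122
R_eff = 1/U_eff = 3.8282 m²·K/W
Q = 27.95 × 27.72 / 3.8282 = 202.38 W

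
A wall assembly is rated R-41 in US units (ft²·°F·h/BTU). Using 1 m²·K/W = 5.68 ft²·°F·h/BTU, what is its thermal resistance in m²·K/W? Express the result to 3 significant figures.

R_SI = 41/5.68 = 7.218

7.22 m²·K/W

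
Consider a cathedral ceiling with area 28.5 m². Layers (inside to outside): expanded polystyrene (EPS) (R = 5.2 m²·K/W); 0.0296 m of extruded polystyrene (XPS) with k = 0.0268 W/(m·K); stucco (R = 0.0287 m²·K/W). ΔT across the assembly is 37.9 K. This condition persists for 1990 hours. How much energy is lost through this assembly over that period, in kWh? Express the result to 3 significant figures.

339 kWh

0.0296/0.0268 = 1.104
R_total = 5.2 + 1.104 + 0.0287 = 6.333 m²·K/W
Q = 28.5 × 37.9 / 6.333 = 170.6 W
E = 170.6 W × 1990 h / 1000 = 339.4 kWh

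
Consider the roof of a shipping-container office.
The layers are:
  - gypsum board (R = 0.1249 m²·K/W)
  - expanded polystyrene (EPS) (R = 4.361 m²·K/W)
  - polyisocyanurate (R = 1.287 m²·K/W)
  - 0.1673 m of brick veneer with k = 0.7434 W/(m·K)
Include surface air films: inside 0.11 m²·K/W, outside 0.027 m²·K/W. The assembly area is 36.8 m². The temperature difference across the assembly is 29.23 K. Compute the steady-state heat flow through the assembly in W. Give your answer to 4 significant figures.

175.3 W

0.1673/0.7434 = 0.22505
R_total = 0.11 + 0.1249 + 4.361 + 1.287 + 0.22505 + 0.027 = 6.1349 m²·K/W
Q = A·ΔT/R = 36.8 × 29.23 / 6.1349 = 175.33 W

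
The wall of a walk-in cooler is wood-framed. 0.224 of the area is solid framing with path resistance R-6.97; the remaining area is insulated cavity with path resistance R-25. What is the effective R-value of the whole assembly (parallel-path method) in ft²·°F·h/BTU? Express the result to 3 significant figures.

U_eff = 0.776/25 + 0.224/6.97 = 0.03104 + 0.03214 = 0.06318
R_eff = 1/U_eff = 15.83 ft²·°F·h/BTU

15.8 ft²·°F·h/BTU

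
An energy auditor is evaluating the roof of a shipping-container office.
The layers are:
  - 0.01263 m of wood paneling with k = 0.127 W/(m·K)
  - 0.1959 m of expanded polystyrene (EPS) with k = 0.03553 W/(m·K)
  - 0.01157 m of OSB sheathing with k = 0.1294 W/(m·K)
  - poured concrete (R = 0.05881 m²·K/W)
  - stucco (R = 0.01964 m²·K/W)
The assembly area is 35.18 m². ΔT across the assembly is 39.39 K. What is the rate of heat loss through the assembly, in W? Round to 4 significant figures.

239.7 W

0.01263/0.127 = 0.099449
0.1959/0.03553 = 5.5137
0.01157/0.1294 = 0.089413
R_total = 0.099449 + 5.5137 + 0.089413 + 0.05881 + 0.01964 = 5.781 m²·K/W
Q = A·ΔT/R = 35.18 × 39.39 / 5.781 = 239.71 W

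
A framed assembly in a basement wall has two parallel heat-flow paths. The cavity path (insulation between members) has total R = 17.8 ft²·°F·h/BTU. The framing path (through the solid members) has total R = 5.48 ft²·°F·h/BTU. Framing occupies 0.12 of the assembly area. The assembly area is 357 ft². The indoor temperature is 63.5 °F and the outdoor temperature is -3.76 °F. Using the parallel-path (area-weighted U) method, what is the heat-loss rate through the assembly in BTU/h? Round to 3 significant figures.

1710 BTU/h

U_eff = 0.88/17.8 + 0.12/5.48 = 0.04944 + 0.0219 = 0.07134
R_eff = 1/U_eff = 14.02 ft²·°F·h/BTU
Q = 357 × (63.5 − (-3.76)) / 14.02 = 1713 BTU/h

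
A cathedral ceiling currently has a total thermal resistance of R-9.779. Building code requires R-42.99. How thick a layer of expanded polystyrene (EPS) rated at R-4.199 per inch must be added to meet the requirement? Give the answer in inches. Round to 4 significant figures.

7.909 in

ΔR = 42.99 − 9.779 = 33.211 ft²·°F·h/BTU
L = ΔR / (R/in) = 33.211/4.199 = 7.9093 in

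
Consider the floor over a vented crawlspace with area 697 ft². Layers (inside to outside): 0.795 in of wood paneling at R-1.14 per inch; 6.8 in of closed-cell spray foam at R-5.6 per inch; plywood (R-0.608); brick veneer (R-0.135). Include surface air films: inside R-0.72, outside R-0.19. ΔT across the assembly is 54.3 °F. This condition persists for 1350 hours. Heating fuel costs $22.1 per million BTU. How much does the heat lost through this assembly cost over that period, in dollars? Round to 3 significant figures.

27.8 dollars

0.795 × 1.14 = 0.9063
6.8 × 5.6 = 38.08
R_total = 0.72 + 0.9063 + 38.08 + 0.608 + 0.135 + 0.19 = 40.64 ft²·°F·h/BTU
Q = 697 × 54.3 / 40.64 = 931.3 BTU/h
E = 931.3 × 1350 = 1257000 BTU
Cost = 1257000/10⁶ × 22.1 = $27.79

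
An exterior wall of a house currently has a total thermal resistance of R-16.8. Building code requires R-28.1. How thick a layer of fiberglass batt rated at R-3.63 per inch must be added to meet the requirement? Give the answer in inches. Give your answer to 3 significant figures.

3.11 in

ΔR = 28.1 − 16.8 = 11.3 ft²·°F·h/BTU
L = ΔR / (R/in) = 11.3/3.63 = 3.113 in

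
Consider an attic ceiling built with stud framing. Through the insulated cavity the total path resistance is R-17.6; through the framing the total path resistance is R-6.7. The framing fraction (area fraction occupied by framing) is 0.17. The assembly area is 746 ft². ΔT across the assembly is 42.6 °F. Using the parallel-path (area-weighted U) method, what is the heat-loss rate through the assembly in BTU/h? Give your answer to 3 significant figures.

2310 BTU/h

U_eff = 0.83/17.6 + 0.17/6.7 = 0.04716 + 0.02537 = 0.07253
R_eff = 1/U_eff = 13.79 ft²·°F·h/BTU
Q = 746 × 42.6 / 13.79 = 2305 BTU/h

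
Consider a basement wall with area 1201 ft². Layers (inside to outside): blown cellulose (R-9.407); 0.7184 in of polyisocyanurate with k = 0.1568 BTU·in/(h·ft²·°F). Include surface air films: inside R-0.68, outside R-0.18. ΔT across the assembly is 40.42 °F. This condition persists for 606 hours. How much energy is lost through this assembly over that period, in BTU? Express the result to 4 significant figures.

1981000 BTU

0.7184/0.1568 = 4.5816
R_total = 0.68 + 9.407 + 4.5816 + 0.18 = 14.849 ft²·°F·h/BTU
Q = 1201 × 40.42 / 14.849 = 3269.3 BTU/h
E = 3269.3 × 606 = 1981200 BTU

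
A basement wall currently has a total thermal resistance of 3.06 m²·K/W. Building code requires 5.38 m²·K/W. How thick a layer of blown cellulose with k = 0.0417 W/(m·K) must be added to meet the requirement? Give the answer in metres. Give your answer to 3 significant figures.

0.0967 m

ΔR = 5.38 − 3.06 = 2.32 m²·K/W
L = ΔR × k = 2.32 × 0.0417 = 0.09674 m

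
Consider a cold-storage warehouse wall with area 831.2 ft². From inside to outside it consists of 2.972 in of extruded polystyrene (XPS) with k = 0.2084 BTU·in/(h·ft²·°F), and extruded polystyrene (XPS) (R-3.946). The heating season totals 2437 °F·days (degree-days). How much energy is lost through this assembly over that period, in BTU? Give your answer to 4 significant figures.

2670000 BTU

2.972/0.2084 = 14.261
R_total = 14.261 + 3.946 = 18.207 ft²·°F·h/BTU
E = A × HDD × 24 / R = 831.2 × 2437 × 24 / 18.207 = 2670100 BTU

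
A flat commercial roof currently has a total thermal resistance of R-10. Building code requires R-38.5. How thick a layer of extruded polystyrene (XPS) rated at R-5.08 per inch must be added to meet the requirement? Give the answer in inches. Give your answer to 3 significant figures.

ΔR = 38.5 − 10 = 28.5 ft²·°F·h/BTU
L = ΔR / (R/in) = 28.5/5.08 = 5.61 in

5.61 in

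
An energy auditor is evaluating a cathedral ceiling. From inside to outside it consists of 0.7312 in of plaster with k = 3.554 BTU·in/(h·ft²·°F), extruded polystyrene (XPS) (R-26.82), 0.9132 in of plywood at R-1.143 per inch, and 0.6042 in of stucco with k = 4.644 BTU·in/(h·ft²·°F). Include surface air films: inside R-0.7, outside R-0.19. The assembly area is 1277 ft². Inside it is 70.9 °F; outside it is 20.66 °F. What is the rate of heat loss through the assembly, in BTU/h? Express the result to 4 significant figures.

2205 BTU/h

0.7312/3.554 = 0.20574
0.9132 × 1.143 = 1.0438
0.6042/4.644 = 0.1301
R_total = 0.7 + 0.20574 + 26.82 + 1.0438 + 0.1301 + 0.19 = 29.09 ft²·°F·h/BTU
Q = A·ΔT/R = 1277 × (70.9 − 20.66) / 29.09 = 2205.5 BTU/h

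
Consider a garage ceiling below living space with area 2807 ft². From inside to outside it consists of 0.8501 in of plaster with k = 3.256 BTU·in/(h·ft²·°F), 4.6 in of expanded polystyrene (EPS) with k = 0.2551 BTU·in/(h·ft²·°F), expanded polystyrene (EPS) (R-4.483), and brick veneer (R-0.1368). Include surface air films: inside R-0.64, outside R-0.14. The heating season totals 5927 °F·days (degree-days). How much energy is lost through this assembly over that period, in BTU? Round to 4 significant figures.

16850000 BTU

0.8501/3.256 = 0.26109
4.6/0.2551 = 18.032
R_total = 0.64 + 0.26109 + 18.032 + 4.483 + 0.1368 + 0.14 = 23.693 ft²·°F·h/BTU
E = A × HDD × 24 / R = 2807 × 5927 × 24 / 23.693 = 16853000 BTU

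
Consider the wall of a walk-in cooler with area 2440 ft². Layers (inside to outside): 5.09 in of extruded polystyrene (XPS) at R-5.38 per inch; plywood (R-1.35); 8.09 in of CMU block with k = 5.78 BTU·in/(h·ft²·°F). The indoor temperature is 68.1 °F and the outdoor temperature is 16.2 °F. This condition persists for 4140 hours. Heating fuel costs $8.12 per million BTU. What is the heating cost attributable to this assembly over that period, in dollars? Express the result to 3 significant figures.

5.09 × 5.38 = 27.38
8.09/5.78 = 1.4
R_total = 27.38 + 1.35 + 1.4 = 30.13 ft²·°F·h/BTU
Q = 2440 × (68.1 − 16.2) / 30.13 = 4202 BTU/h
E = 4202 × 4140 = 17400000 BTU
Cost = 17400000/10⁶ × 8.12 = $141.3

141 dollars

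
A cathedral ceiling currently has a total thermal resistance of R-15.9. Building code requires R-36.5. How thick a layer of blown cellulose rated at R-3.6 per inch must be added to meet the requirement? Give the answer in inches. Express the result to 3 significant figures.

ΔR = 36.5 − 15.9 = 20.6 ft²·°F·h/BTU
L = ΔR / (R/in) = 20.6/3.6 = 5.722 in

5.72 in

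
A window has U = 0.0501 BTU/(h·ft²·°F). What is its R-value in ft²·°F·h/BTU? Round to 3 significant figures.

20.0 ft²·°F·h/BTU

R = 1/U = 1/0.0501 = 19.96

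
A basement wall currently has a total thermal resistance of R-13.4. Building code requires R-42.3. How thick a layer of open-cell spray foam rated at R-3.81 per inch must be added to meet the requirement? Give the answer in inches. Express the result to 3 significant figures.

7.59 in

ΔR = 42.3 − 13.4 = 28.9 ft²·°F·h/BTU
L = ΔR / (R/in) = 28.9/3.81 = 7.585 in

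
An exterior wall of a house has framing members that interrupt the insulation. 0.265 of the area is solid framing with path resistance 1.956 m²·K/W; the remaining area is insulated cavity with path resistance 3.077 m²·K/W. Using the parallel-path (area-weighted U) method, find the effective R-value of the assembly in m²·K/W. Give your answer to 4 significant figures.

U_eff = 0.735/3.077 + 0.265/1.956 = 0.23887 + 0.13548 = 0.37435
R_eff = 1/U_eff = 2.6713 m²·K/W

2.671 m²·K/W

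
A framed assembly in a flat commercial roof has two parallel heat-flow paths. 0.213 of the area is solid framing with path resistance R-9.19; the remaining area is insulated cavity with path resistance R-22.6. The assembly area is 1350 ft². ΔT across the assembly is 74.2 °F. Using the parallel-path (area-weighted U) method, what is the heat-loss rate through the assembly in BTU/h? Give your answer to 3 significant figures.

U_eff = 0.787/22.6 + 0.213/9.19 = 0.03482 + 0.02318 = 0.058
R_eff = 1/U_eff = 17.24 ft²·°F·h/BTU
Q = 1350 × 74.2 / 17.24 = 5810 BTU/h

5810 BTU/h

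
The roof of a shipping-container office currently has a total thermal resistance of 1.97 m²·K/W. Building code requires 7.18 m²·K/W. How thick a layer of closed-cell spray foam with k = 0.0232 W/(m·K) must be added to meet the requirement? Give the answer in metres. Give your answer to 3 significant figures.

0.121 m

ΔR = 7.18 − 1.97 = 5.21 m²·K/W
L = ΔR × k = 5.21 × 0.0232 = 0.1209 m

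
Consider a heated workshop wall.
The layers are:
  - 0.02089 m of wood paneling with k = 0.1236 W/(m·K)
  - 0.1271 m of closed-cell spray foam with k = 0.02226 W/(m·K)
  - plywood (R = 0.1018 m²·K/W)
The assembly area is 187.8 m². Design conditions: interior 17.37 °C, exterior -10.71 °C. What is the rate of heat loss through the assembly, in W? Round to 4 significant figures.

881.8 W

0.02089/0.1236 = 0.16901
0.1271/0.02226 = 5.7098
R_total = 0.16901 + 5.7098 + 0.1018 = 5.9806 m²·K/W
Q = A·ΔT/R = 187.8 × (17.37 − (-10.71)) / 5.9806 = 881.75 W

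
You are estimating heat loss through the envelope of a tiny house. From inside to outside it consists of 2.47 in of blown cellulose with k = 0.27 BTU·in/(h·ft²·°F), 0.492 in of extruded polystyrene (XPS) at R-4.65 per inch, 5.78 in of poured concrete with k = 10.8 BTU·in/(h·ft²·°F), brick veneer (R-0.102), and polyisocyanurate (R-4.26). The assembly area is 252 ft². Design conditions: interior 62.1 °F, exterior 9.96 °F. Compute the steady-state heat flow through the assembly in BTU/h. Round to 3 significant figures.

2.47/0.27 = 9.148
0.492 × 4.65 = 2.288
5.78/10.8 = 0.5352
R_total = 9.148 + 2.288 + 0.5352 + 0.102 + 4.26 = 16.33 ft²·°F·h/BTU
Q = A·ΔT/R = 252 × (62.1 − 9.96) / 16.33 = 804.5 BTU/h

804 BTU/h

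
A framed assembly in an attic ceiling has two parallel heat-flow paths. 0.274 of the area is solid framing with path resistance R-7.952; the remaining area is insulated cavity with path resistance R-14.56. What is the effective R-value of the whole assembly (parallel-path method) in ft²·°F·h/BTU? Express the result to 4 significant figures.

U_eff = 0.726/14.56 + 0.274/7.952 = 0.049863 + 0.034457 = 0.084319
R_eff = 1/U_eff = 11.86 ft²·°F·h/BTU

11.86 ft²·°F·h/BTU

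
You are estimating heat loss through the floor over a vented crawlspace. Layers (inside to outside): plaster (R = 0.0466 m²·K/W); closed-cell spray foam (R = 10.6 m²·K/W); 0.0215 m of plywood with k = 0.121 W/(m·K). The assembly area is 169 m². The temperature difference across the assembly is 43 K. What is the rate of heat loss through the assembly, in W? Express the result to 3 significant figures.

0.0215/0.121 = 0.1777
R_total = 0.0466 + 10.6 + 0.1777 = 10.82 m²·K/W
Q = A·ΔT/R = 169 × 43 / 10.82 = 671.4 W

671 W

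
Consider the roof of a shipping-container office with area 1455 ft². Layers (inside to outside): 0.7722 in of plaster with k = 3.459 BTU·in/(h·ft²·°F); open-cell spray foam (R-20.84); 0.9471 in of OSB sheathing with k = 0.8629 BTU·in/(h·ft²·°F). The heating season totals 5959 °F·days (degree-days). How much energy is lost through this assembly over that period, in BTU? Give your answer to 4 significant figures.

9390000 BTU

0.7722/3.459 = 0.22324
0.9471/0.8629 = 1.0976
R_total = 0.22324 + 20.84 + 1.0976 = 22.161 ft²·°F·h/BTU
E = A × HDD × 24 / R = 1455 × 5959 × 24 / 22.161 = 9389900 BTU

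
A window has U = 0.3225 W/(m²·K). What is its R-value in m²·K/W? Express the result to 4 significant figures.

3.101 m²·K/W

R = 1/U = 1/0.3225 = 3.1008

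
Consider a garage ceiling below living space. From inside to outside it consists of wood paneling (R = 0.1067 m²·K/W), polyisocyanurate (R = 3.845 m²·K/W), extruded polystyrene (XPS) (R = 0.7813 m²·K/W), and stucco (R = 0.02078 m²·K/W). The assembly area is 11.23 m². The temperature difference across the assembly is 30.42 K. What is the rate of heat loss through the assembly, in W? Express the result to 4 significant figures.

71.86 W

R_total = 0.1067 + 3.845 + 0.7813 + 0.02078 = 4.7538 m²·K/W
Q = A·ΔT/R = 11.23 × 30.42 / 4.7538 = 71.862 W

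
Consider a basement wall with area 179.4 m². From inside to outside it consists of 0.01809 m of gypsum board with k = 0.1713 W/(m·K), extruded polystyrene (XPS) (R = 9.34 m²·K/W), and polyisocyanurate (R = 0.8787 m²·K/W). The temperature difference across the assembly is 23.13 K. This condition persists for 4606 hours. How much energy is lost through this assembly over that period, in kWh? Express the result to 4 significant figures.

1851 kWh

0.01809/0.1713 = 0.1056
R_total = 0.1056 + 9.34 + 0.8787 = 10.324 m²·K/W
Q = 179.4 × 23.13 / 10.324 = 401.92 W
E = 401.92 W × 4606 h / 1000 = 1851.2 kWh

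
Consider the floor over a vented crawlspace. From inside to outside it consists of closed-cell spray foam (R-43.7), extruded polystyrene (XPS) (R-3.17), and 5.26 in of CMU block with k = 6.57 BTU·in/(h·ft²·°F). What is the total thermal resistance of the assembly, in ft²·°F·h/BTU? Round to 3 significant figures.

5.26/6.57 = 0.8006
R_total = 43.7 + 3.17 + 0.8006 = 47.67 ft²·°F·h/BTU

47.7 ft²·°F·h/BTU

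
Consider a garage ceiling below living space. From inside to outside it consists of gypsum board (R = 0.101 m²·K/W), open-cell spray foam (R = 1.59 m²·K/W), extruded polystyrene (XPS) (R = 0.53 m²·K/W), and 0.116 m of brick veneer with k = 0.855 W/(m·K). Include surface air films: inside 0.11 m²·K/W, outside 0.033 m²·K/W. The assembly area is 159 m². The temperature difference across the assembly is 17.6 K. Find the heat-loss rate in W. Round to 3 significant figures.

0.116/0.855 = 0.1357
R_total = 0.11 + 0.101 + 1.59 + 0.53 + 0.1357 + 0.033 = 2.5 m²·K/W
Q = A·ΔT/R = 159 × 17.6 / 2.5 = 1120 W

1120 W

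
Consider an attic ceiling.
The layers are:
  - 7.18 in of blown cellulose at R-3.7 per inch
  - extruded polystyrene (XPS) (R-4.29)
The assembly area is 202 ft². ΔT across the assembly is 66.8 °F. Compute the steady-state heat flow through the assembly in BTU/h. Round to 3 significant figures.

437 BTU/h

7.18 × 3.7 = 26.57
R_total = 26.57 + 4.29 = 30.86 ft²·°F·h/BTU
Q = A·ΔT/R = 202 × 66.8 / 30.86 = 437.3 BTU/h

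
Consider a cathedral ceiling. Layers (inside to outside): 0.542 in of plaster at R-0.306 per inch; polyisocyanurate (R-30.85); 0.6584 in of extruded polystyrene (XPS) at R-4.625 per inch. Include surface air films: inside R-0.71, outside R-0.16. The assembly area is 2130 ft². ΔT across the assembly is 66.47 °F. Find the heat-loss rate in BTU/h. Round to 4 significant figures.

0.542 × 0.306 = 0.16585
0.6584 × 4.625 = 3.0451
R_total = 0.71 + 0.16585 + 30.85 + 3.0451 + 0.16 = 34.931 ft²·°F·h/BTU
Q = A·ΔT/R = 2130 × 66.47 / 34.931 = 4053.2 BTU/h

4053 BTU/h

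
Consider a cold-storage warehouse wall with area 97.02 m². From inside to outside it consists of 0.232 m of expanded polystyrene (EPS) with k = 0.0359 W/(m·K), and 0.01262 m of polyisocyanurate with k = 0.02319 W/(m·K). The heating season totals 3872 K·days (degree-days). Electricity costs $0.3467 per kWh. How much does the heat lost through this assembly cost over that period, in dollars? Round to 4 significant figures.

446.1 dollars

0.232/0.0359 = 6.4624
0.01262/0.02319 = 0.5442
R_total = 6.4624 + 0.5442 = 7.0066 m²·K/W
E = A × HDD × 24 / R / 1000 = 97.02 × 3872 × 24 / 7.0066 / 1000 = 1286.8 kWh
Cost = 1286.8 × 0.3467 = $446.12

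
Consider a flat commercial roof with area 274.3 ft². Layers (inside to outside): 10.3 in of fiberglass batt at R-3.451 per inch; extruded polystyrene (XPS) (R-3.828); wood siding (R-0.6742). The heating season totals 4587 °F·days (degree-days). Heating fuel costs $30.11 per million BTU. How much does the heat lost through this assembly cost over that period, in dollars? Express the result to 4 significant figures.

22.70 dollars

10.3 × 3.451 = 35.545
R_total = 35.545 + 3.828 + 0.6742 = 40.048 ft²·°F·h/BTU
E = A × HDD × 24 / R = 274.3 × 4587 × 24 / 40.048 = 754030 BTU
Cost = 754030/10⁶ × 30.11 = $22.704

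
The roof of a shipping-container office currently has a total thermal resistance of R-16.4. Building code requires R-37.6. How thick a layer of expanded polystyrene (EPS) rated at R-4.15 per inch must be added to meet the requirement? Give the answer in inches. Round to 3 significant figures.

5.11 in

ΔR = 37.6 − 16.4 = 21.2 ft²·°F·h/BTU
L = ΔR / (R/in) = 21.2/4.15 = 5.108 in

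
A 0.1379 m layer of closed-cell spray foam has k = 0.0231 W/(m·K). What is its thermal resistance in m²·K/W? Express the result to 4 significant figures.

5.970 m²·K/W

R = L/k = 0.1379/0.0231 = 5.9697 m²·K/W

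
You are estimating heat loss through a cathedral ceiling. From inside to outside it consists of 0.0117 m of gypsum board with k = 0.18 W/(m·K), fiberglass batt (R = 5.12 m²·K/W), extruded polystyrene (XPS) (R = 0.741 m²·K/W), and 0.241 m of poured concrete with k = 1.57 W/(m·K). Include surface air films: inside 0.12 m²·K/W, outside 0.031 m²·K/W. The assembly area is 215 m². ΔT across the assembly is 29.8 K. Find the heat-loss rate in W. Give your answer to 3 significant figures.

1030 W

0.0117/0.18 = 0.065
0.241/1.57 = 0.1535
R_total = 0.12 + 0.065 + 5.12 + 0.741 + 0.1535 + 0.031 = 6.231 m²·K/W
Q = A·ΔT/R = 215 × 29.8 / 6.231 = 1028 W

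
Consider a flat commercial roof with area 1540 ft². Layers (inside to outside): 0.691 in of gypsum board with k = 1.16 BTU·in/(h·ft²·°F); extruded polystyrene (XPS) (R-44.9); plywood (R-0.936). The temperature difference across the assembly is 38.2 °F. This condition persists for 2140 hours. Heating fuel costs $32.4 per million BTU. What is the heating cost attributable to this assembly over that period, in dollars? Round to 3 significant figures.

0.691/1.16 = 0.5957
R_total = 0.5957 + 44.9 + 0.936 = 46.43 ft²·°F·h/BTU
Q = 1540 × 38.2 / 46.43 = 1267 BTU/h
E = 1267 × 2140 = 2711000 BTU
Cost = 2711000/10⁶ × 32.4 = $87.85

87.8 dollars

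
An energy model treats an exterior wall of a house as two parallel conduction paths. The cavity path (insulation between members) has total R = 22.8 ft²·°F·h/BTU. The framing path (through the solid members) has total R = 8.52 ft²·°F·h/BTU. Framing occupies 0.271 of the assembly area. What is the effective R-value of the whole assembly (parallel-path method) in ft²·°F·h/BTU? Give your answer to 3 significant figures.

15.7 ft²·°F·h/BTU

U_eff = 0.729/22.8 + 0.271/8.52 = 0.03197 + 0.03181 = 0.06378
R_eff = 1/U_eff = 15.68 ft²·°F·h/BTU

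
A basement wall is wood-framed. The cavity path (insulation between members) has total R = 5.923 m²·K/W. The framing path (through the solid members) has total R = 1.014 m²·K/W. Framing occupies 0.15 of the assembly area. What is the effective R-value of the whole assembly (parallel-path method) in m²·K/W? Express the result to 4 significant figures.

U_eff = 0.85/5.923 + 0.15/1.014 = 0.14351 + 0.14793 = 0.29144
R_eff = 1/U_eff = 3.4313 m²·K/W

3.431 m²·K/W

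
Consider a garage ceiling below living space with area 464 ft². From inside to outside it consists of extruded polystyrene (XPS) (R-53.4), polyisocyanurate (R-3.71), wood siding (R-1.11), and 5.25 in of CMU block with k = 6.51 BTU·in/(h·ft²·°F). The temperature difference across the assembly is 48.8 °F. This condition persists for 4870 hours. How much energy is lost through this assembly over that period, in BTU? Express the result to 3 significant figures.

5.25/6.51 = 0.8065
R_total = 53.4 + 3.71 + 1.11 + 0.8065 = 59.03 ft²·°F·h/BTU
Q = 464 × 48.8 / 59.03 = 383.6 BTU/h
E = 383.6 × 4870 = 1868000 BTU

1870000 BTU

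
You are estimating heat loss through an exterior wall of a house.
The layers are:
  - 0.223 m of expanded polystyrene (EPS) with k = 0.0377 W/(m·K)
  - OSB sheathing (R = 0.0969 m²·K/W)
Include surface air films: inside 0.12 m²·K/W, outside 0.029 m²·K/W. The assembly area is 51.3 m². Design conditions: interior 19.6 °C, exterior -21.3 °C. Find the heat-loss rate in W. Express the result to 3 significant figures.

0.223/0.0377 = 5.915
R_total = 0.12 + 5.915 + 0.0969 + 0.029 = 6.161 m²·K/W
Q = A·ΔT/R = 51.3 × (19.6 − (-21.3)) / 6.161 = 340.6 W

341 W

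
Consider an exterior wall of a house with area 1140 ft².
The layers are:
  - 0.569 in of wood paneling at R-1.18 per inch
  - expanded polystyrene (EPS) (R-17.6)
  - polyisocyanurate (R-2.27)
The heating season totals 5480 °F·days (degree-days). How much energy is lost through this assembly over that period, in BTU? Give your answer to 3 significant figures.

0.569 × 1.18 = 0.6714
R_total = 0.6714 + 17.6 + 2.27 = 20.54 ft²·°F·h/BTU
E = A × HDD × 24 / R = 1140 × 5480 × 24 / 20.54 = 7299000 BTU

7300000 BTU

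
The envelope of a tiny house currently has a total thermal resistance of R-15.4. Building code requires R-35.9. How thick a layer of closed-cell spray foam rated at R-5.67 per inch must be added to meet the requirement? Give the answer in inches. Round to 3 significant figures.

ΔR = 35.9 − 15.4 = 20.5 ft²·°F·h/BTU
L = ΔR / (R/in) = 20.5/5.67 = 3.616 in

3.62 in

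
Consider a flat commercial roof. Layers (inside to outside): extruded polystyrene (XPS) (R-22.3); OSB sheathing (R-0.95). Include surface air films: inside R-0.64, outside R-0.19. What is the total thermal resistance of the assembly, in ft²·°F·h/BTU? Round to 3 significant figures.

R_total = 0.64 + 22.3 + 0.95 + 0.19 = 24.08 ft²·°F·h/BTU

24.1 ft²·°F·h/BTU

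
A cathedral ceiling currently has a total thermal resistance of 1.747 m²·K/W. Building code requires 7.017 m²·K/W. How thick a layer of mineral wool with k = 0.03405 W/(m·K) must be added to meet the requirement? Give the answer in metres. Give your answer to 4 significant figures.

0.1794 m

ΔR = 7.017 − 1.747 = 5.27 m²·K/W
L = ΔR × k = 5.27 × 0.03405 = 0.17944 m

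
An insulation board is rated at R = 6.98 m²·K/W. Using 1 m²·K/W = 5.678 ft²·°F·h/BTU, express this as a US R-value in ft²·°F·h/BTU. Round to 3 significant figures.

39.6 ft²·°F·h/BTU

R_US = 6.98 × 5.678 = 39.63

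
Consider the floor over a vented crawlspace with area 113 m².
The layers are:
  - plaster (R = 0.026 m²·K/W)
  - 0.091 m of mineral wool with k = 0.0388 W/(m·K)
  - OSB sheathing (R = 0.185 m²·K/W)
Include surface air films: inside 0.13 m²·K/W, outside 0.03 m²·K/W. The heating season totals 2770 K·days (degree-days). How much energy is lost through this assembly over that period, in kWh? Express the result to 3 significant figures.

0.091/0.0388 = 2.345
R_total = 0.13 + 0.026 + 2.345 + 0.185 + 0.03 = 2.716 m²·K/W
E = A × HDD × 24 / R / 1000 = 113 × 2770 × 24 / 2.716 / 1000 = 2766 kWh

2770 kWh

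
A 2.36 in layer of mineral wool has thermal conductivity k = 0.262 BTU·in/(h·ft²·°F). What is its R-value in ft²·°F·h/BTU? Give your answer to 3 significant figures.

R = L/k = 2.36/0.262 = 9.008 ft²·°F·h/BTU

9.01 ft²·°F·h/BTU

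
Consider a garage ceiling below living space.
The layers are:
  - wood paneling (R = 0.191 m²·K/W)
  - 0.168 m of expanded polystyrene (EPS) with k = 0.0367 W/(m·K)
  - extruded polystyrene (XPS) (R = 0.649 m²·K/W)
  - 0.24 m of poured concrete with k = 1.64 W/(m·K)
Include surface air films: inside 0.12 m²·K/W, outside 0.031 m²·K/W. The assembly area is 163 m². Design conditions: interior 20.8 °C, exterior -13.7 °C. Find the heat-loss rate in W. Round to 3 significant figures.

0.168/0.0367 = 4.578
0.24/1.64 = 0.1463
R_total = 0.12 + 0.191 + 4.578 + 0.649 + 0.1463 + 0.031 = 5.715 m²·K/W
Q = A·ΔT/R = 163 × (20.8 − (-13.7)) / 5.715 = 984 W

984 W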